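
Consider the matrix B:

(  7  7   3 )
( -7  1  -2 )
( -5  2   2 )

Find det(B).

Expand along column 1:
  + 7 · |1 -2; 2 2| = 7·(2 − (-4)) = 42
  − (-7) · |7 3; 2 2| = −(-7)·(14 − 6) = 56
  + (-5) · |7 3; 1 -2| = (-5)·(-14 − 3) = 85
Sum: (42) + (56) + (85) = 183

det(B) = 183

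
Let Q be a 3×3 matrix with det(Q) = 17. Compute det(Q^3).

det(Q^3) = (det Q)^3 = (17)^3 = 4913

The determinant is 4913.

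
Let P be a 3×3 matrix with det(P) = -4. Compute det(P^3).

The determinant is -64.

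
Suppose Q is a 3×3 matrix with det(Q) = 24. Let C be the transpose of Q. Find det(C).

det(Qᵀ) = det(Q).
det(C) = (1)·(24) = 24

24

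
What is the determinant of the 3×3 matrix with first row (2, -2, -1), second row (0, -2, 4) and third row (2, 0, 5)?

Expand along row 2:
  + (-2) · |2 -1; 2 5| = (-2)·(10 − (-2)) = -24
  − 4 · |2 -2; 2 0| = −4·(0 − (-4)) = -16
Sum: (-24) + (-16) = -40

The determinant is -40.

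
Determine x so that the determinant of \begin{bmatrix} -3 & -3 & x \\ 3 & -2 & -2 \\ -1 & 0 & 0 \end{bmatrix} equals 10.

Expanding along the column containing x, det(A) is linear in x: det(A) = (-2)·x + (-6).
Set (-2)·x + (-6) = 10  ⇒  (-2)·x = 16  ⇒  x = -8.

-8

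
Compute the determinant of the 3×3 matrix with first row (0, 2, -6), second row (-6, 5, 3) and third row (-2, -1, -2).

-132

Expand along row 1:
  − 2 · |-6 3; -2 -2| = −2·(12 − (-6)) = -36
  + (-6) · |-6 5; -2 -1| = (-6)·(6 − (-10)) = -96
Sum: (-36) + (-96) = -132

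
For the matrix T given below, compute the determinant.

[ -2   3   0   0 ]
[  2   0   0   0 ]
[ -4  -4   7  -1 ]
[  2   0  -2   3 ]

det(T) = -114

T is block lower-triangular with a 2×2 block and a 2×2 block on the diagonal, so its determinant equals the product of the determinants of the diagonal blocks.
det of the 2×2 block = -6
det of the 2×2 block = 19
det = (-6)·(19) = -114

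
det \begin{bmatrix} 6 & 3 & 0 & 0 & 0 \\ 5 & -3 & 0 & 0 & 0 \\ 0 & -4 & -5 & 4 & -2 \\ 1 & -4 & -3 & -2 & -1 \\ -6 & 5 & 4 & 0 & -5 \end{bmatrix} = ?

The matrix is block lower-triangular with a 2×2 block and a 3×3 block on the diagonal, so its determinant equals the product of the determinants of the diagonal blocks.
det of the 2×2 block = -33
det of the 3×3 block = -142
det = (-33)·(-142) = 4686

4686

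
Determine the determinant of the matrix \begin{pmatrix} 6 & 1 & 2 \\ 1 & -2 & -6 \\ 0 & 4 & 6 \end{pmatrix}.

Expand along row 3:
  − 4 · |6 2; 1 -6| = −4·(-36 − 2) = 152
  + 6 · |6 1; 1 -2| = 6·(-12 − 1) = -78
Sum: (152) + (-78) = 74

74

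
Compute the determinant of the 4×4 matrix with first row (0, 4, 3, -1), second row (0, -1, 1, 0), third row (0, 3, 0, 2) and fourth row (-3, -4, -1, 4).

Expand along column 1 (it has 3 zeros):
  − (-3) · M_41   where M_41 = det([4 3 -1; -1 1 0; 3 0 2]) = 17
det = (-1)·(-3)·(17) = 51

51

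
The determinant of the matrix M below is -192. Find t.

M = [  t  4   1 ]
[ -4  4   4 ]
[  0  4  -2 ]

t = 6

Expanding along the row containing t, det(M) is linear in t: det(M) = (-24)·t + (-48).
Set (-24)·t + (-48) = -192  ⇒  (-24)·t = -144  ⇒  t = 6.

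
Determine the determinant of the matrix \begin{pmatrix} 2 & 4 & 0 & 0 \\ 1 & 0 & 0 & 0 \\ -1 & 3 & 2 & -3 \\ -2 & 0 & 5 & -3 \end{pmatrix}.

-36

The matrix is block lower-triangular with a 2×2 block and a 2×2 block on the diagonal, so its determinant equals the product of the determinants of the diagonal blocks.
det of the 2×2 block = -4
det of the 2×2 block = 9
det = (-4)·(9) = -36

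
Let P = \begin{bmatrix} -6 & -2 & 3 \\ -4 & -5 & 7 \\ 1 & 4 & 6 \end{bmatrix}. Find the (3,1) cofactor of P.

1

Delete row 3 and column 1; the remaining 2×2 submatrix is [-2 3; -5 7].
Its determinant is (-2)·7 − 3·(-5) = 1.
The cofactor carries sign (−1)^(3+1) = +1, so C_{3,1} = +(1) = 1.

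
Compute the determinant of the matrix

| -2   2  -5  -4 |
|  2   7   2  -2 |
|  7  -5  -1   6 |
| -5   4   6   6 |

Expand along row 1:
  + (-2) · M_11   where M_11 = det([7 2 -2; -5 -1 6; 4 6 6]) = -134
  − (2) · M_12   where M_12 = det([2 2 -2; 7 -1 6; -5 6 6]) = -302
  + (-5) · M_13   where M_13 = det([2 7 -2; 7 -5 6; -5 4 6]) = -618
  − (-4) · M_14   where M_14 = det([2 7 2; 7 -5 -1; -5 4 6]) = -305
det = (+1)·(-2)·(-134) + (-1)·(2)·(-302) + (+1)·(-5)·(-618) + (-1)·(-4)·(-305) = 2742

2742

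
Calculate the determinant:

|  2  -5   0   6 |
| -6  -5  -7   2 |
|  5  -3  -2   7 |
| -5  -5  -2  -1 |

-498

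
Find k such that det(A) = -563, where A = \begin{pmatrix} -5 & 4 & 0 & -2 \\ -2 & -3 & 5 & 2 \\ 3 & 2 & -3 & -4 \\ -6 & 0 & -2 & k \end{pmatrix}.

Expanding along the column containing k, det(A) is linear in k: det(A) = (41)·k + (-440).
Set (41)·k + (-440) = -563  ⇒  (41)·k = -123  ⇒  k = -3.

-3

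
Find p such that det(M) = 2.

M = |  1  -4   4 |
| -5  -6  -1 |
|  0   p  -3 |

4

Expanding along the row containing p, det(M) is linear in p: det(M) = (-19)·p + (78).
Set (-19)·p + (78) = 2  ⇒  (-19)·p = -76  ⇒  p = 4.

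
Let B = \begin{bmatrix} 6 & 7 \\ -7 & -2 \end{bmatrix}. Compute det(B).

det(B) = 6·(-2) − 7·(-7) = -12 − (-49) = 37

37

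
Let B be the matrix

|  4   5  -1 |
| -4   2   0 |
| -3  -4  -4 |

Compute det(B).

The determinant is -134.

Expand along column 3:
  + (-1) · |-4 2; -3 -4| = (-1)·(16 − (-6)) = -22
  + (-4) · |4 5; -4 2| = (-4)·(8 − (-20)) = -112
Sum: (-22) + (-112) = -134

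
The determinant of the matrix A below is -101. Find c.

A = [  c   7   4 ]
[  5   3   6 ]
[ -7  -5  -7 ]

-4

Expanding along the column containing c, det(A) is linear in c: det(A) = (9)·c + (-65).
Set (9)·c + (-65) = -101  ⇒  (9)·c = -36  ⇒  c = -4.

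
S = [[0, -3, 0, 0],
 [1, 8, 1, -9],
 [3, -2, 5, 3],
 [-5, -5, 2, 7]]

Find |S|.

|S| = -858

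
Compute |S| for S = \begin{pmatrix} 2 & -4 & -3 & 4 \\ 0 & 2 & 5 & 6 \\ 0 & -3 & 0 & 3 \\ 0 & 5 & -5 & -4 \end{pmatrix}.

The determinant is 270.

Expand along column 1 (it has 3 zeros):
  + (2) · M_11   where M_11 = det([2 5 6; -3 0 3; 5 -5 -4]) = 135
det = (+1)·(2)·(135) = 270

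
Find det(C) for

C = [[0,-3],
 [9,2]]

|C| = 27

det(C) = 0·2 − (-3)·9 = 0 − (-27) = 27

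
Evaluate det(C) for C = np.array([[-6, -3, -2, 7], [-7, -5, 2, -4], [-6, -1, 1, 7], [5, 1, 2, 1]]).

Expand along row 1:
  + (-6) · M_11   where M_11 = det([-5 2 -4; -1 1 7; 1 2 1]) = 93
  − (-3) · M_12   where M_12 = det([-7 2 -4; -6 1 7; 5 2 1]) = 241
  + (-2) · M_13   where M_13 = det([-7 -5 -4; -6 -1 7; 5 1 1]) = -145
  − (7) · M_14   where M_14 = det([-7 -5 2; -6 -1 1; 5 1 2]) = -66
det = (+1)·(-6)·(93) + (-1)·(-3)·(241) + (+1)·(-2)·(-145) + (-1)·(7)·(-66) = 917

The determinant is 917.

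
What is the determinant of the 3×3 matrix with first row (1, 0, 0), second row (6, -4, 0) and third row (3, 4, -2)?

8

The matrix is lower triangular, so the determinant is the product of the diagonal entries:
det = (1) · (-4) · (-2) = 8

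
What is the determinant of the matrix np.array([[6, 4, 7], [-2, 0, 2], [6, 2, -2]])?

The determinant is -20.

Expand along column 2:
  − 4 · |-2 2; 6 -2| = −4·(4 − 12) = 32
  − 2 · |6 7; -2 2| = −2·(12 − (-14)) = -52
Sum: (32) + (-52) = -20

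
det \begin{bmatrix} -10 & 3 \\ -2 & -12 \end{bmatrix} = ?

det = (-10)·(-12) − 3·(-2) = 120 − (-6) = 126

126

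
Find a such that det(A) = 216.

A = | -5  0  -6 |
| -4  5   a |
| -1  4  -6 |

a = 0

Expanding along the column containing a, det(A) is linear in a: det(A) = (20)·a + (216).
Set (20)·a + (216) = 216  ⇒  (20)·a = 0  ⇒  a = 0.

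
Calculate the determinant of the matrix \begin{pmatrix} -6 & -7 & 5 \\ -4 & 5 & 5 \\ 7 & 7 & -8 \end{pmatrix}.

114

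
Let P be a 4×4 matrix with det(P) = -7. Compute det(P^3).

-343

det(P^3) = (det P)^3 = (-7)^3 = -343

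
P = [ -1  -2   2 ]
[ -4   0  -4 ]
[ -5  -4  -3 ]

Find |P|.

det(P) = 32

Expand along column 2:
  − (-2) · |-4 -4; -5 -3| = −(-2)·(12 − 20) = -16
  − (-4) · |-1 2; -4 -4| = −(-4)·(4 − (-8)) = 48
Sum: (-16) + (48) = 32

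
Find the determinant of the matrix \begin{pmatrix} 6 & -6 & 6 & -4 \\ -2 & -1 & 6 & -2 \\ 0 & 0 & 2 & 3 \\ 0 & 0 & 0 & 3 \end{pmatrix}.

The determinant is -108.

The matrix is block upper-triangular with a 2×2 block and a 2×2 block on the diagonal, so its determinant equals the product of the determinants of the diagonal blocks.
det of the 2×2 block = -18
det of the 2×2 block = 6
det = (-18)·(6) = -108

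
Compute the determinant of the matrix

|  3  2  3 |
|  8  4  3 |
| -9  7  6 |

Expand along row 1:
  + 3 · |4 3; 7 6| = 3·(24 − 21) = 9
  − 2 · |8 3; -9 6| = −2·(48 − (-27)) = -150
  + 3 · |8 4; -9 7| = 3·(56 − (-36)) = 276
Sum: (9) + (-150) + (276) = 135

135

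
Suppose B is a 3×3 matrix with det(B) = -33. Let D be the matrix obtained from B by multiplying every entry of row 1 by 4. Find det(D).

Scaling one row by 4 multiplies the determinant by 4.
det(D) = (4)·(-33) = -132

|D| = -132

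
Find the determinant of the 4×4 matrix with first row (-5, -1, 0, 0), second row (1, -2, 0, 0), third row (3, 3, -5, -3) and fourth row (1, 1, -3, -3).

The matrix is block lower-triangular with a 2×2 block and a 2×2 block on the diagonal, so its determinant equals the product of the determinants of the diagonal blocks.
det of the 2×2 block = 11
det of the 2×2 block = 6
det = (11)·(6) = 66

The determinant is 66.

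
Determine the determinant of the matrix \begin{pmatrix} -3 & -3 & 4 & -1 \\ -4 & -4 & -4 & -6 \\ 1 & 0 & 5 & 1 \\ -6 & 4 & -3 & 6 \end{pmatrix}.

-322

Expand along row 3 (it has 1 zero):
  + (1) · M_31   where M_31 = det([-3 4 -1; -4 -4 -6; 4 -3 6]) = 98
  + (5) · M_33   where M_33 = det([-3 -3 -1; -4 -4 -6; -6 4 6]) = -140
  − (1) · M_34   where M_34 = det([-3 -3 4; -4 -4 -4; -6 4 -3]) = -280
det = (+1)·(1)·(98) + (+1)·(5)·(-140) + (-1)·(1)·(-280) = -322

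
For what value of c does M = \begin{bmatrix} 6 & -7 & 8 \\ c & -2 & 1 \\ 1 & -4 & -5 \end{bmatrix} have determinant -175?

c = 4

Expanding along the row containing c, det(M) is linear in c: det(M) = (-67)·c + (93).
Set (-67)·c + (93) = -175  ⇒  (-67)·c = -268  ⇒  c = 4.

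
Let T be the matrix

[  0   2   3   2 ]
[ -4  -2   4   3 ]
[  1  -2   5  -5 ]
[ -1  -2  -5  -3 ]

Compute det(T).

-228

Expand along row 1 (it has 1 zero):
  − (2) · M_12   where M_12 = det([-4 4 3; 1 5 -5; -1 -5 -3]) = 192
  + (3) · M_13   where M_13 = det([-4 -2 3; 1 -2 -5; -1 -2 -3]) = -12
  − (2) · M_14   where M_14 = det([-4 -2 4; 1 -2 5; -1 -2 -5]) = -96
det = (-1)·(2)·(192) + (+1)·(3)·(-12) + (-1)·(2)·(-96) = -228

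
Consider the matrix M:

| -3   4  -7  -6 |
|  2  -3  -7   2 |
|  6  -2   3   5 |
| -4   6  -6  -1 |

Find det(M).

The determinant is -1523.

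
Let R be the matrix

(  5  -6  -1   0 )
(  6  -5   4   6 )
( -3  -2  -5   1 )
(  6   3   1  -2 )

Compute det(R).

1417

Expand along row 1 (it has 1 zero):
  + (5) · M_11   where M_11 = det([-5 4 6; -2 -5 1; 3 1 -2]) = 29
  − (-6) · M_12   where M_12 = det([6 4 6; -3 -5 1; 6 1 -2]) = 216
  + (-1) · M_13   where M_13 = det([6 -5 6; -3 -2 1; 6 3 -2]) = 24
det = (+1)·(5)·(29) + (-1)·(-6)·(216) + (+1)·(-1)·(24) = 1417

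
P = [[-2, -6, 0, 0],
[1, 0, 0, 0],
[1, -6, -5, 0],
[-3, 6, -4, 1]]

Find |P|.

P is block lower-triangular with a 2×2 block and a 2×2 block on the diagonal, so its determinant equals the product of the determinants of the diagonal blocks.
det of the 2×2 block = 6
det of the 2×2 block = -5
det = (6)·(-5) = -30

det(P) = -30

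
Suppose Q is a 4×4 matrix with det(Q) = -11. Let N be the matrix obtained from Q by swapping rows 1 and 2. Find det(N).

Swapping two rows multiplies the determinant by −1.
det(N) = (-1)·(-11) = 11

The determinant is 11.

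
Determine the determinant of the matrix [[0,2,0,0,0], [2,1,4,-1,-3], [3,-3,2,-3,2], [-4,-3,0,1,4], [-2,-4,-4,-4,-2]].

1200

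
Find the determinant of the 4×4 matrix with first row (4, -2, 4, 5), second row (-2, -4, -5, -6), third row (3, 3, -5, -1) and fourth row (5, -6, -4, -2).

-151

Expand along row 1:
  + (4) · M_11   where M_11 = det([-4 -5 -6; 3 -5 -1; -6 -4 -2]) = 168
  − (-2) · M_12   where M_12 = det([-2 -5 -6; 3 -5 -1; 5 -4 -2]) = -95
  + (4) · M_13   where M_13 = det([-2 -4 -6; 3 3 -1; 5 -6 -2]) = 218
  − (5) · M_14   where M_14 = det([-2 -4 -5; 3 3 -5; 5 -6 -4]) = 301
det = (+1)·(4)·(168) + (-1)·(-2)·(-95) + (+1)·(4)·(218) + (-1)·(5)·(301) = -151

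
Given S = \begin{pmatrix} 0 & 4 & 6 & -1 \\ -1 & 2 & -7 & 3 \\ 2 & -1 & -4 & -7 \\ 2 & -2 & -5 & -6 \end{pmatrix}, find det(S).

The determinant is -67.

Expand along row 1 (it has 1 zero):
  − (4) · M_12   where M_12 = det([-1 -7 3; 2 -4 -7; 2 -5 -6]) = 19
  + (6) · M_13   where M_13 = det([-1 2 3; 2 -1 -7; 2 -2 -6]) = -2
  − (-1) · M_14   where M_14 = det([-1 2 -7; 2 -1 -4; 2 -2 -5]) = 21
det = (-1)·(4)·(19) + (+1)·(6)·(-2) + (-1)·(-1)·(21) = -67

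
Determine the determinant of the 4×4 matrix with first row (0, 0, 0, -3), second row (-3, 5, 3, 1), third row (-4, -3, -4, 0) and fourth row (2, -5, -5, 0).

Expand along row 1 (it has 3 zeros):
  − (-3) · M_14   where M_14 = det([-3 5 3; -4 -3 -4; 2 -5 -5]) = -47
det = (-1)·(-3)·(-47) = -141

-141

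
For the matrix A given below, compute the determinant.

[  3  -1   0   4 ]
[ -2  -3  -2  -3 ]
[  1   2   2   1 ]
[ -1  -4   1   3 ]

Expand along row 1 (it has 1 zero):
  + (3) · M_11   where M_11 = det([-3 -2 -3; 2 2 1; -4 1 3]) = -25
  − (-1) · M_12   where M_12 = det([-2 -2 -3; 1 2 1; -1 1 3]) = -11
  − (4) · M_14   where M_14 = det([-2 -3 -2; 1 2 2; -1 -4 1]) = -7
det = (+1)·(3)·(-25) + (-1)·(-1)·(-11) + (-1)·(4)·(-7) = -58

|A| = -58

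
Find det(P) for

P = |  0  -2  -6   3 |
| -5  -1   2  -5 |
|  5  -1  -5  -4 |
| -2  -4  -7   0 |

The determinant is -258.

Expand along row 1 (it has 1 zero):
  − (-2) · M_12   where M_12 = det([-5 2 -5; 5 -5 -4; -2 -7 0]) = 381
  + (-6) · M_13   where M_13 = det([-5 -1 -5; 5 -1 -4; -2 -4 0]) = 182
  − (3) · M_14   where M_14 = det([-5 -1 2; 5 -1 -5; -2 -4 -7]) = -24
det = (-1)·(-2)·(381) + (+1)·(-6)·(182) + (-1)·(3)·(-24) = -258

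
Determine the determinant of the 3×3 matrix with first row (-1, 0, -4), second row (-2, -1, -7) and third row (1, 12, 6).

Expand along column 2:
  + (-1) · |-1 -4; 1 6| = (-1)·(-6 − (-4)) = 2
  − 12 · |-1 -4; -2 -7| = −12·(7 − 8) = 12
Sum: (2) + (12) = 14

14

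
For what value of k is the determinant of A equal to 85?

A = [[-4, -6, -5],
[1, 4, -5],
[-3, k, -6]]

Expanding along the row containing k, det(A) is linear in k: det(A) = (-25)·k + (-90).
Set (-25)·k + (-90) = 85  ⇒  (-25)·k = 175  ⇒  k = -7.

-7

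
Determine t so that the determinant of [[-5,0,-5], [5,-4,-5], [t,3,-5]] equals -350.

Expanding along the column containing t, det(B) is linear in t: det(B) = (-20)·t + (-250).
Set (-20)·t + (-250) = -350  ⇒  (-20)·t = -100  ⇒  t = 5.

5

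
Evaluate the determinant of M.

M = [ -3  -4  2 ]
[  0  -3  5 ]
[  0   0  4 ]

36

M is upper triangular, so det(M) is the product of the diagonal entries:
det = (-3) · (-3) · (4) = 36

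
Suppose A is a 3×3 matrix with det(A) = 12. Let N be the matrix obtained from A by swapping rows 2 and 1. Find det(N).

-12

Swapping two rows multiplies the determinant by −1.
det(N) = (-1)·(12) = -12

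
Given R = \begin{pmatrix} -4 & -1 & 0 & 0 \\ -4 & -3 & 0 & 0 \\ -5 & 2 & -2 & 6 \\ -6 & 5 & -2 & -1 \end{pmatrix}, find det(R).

R is block lower-triangular with a 2×2 block and a 2×2 block on the diagonal, so its determinant equals the product of the determinants of the diagonal blocks.
det of the 2×2 block = 8
det of the 2×2 block = 14
det = (8)·(14) = 112

|R| = 112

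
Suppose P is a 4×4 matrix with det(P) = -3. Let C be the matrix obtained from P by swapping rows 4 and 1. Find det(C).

The determinant is 3.

Swapping two rows multiplies the determinant by −1.
det(C) = (-1)·(-3) = 3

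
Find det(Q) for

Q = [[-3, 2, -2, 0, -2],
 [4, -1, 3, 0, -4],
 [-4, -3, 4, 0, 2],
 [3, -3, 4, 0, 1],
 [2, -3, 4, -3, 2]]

Expand along column 4 (it has 4 zeros):
  − (-3) · M_54   where M_54 = det([-3 2 -2 -2; 4 -1 3 -4; -4 -3 4 2; 3 -3 4 1]) = -3
det = (-1)·(-3)·(-3) = -9

-9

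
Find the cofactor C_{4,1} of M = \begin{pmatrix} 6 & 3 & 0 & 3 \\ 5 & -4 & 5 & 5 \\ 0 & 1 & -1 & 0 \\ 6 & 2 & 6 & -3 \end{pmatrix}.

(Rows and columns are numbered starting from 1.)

-12

Delete row 4 and column 1; the remaining 3×3 submatrix is [3 0 3; -4 5 5; 1 -1 0].
Its determinant is 12.
The cofactor carries sign (−1)^(4+1) = −1, so C_{4,1} = −(12) = -12.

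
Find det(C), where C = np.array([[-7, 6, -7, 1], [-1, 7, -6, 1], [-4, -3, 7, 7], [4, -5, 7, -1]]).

594

Expand along row 1:
  + (-7) · M_11   where M_11 = det([7 -6 1; -3 7 7; -5 7 -1]) = -150
  − (6) · M_12   where M_12 = det([-1 -6 1; -4 7 7; 4 7 -1]) = -144
  + (-7) · M_13   where M_13 = det([-1 7 1; -4 -3 7; 4 -5 -1]) = 162
  − (1) · M_14   where M_14 = det([-1 7 -6; -4 -3 7; 4 -5 7]) = 186
det = (+1)·(-7)·(-150) + (-1)·(6)·(-144) + (+1)·(-7)·(162) + (-1)·(1)·(186) = 594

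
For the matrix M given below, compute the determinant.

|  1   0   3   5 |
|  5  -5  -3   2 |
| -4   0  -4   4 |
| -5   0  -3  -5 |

640

Expand along column 2 (it has 3 zeros):
  + (-5) · M_22   where M_22 = det([1 3 5; -4 -4 4; -5 -3 -5]) = -128
det = (+1)·(-5)·(-128) = 640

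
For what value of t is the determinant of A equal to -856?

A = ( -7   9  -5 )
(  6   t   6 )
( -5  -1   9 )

Expanding along the row containing t, det(A) is linear in t: det(A) = (-88)·t + (-768).
Set (-88)·t + (-768) = -856  ⇒  (-88)·t = -88  ⇒  t = 1.

t = 1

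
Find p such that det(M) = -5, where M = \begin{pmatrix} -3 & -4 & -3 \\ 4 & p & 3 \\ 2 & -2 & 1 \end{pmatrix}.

p = -1

Expanding along the column containing p, det(M) is linear in p: det(M) = (3)·p + (-2).
Set (3)·p + (-2) = -5  ⇒  (3)·p = -3  ⇒  p = -1.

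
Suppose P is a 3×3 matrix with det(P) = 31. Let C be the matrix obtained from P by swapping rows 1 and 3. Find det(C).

The determinant is -31.

Swapping two rows multiplies the determinant by −1.
det(C) = (-1)·(31) = -31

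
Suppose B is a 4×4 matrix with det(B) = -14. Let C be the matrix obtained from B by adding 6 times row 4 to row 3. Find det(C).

Adding a multiple of one row to another leaves the determinant unchanged.
det(C) = (1)·(-14) = -14

-14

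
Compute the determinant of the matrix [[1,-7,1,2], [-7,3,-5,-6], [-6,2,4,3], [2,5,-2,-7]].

Expand along row 1:
  + (1) · M_11   where M_11 = det([3 -5 -6; 2 4 3; 5 -2 -7]) = -67
  − (-7) · M_12   where M_12 = det([-7 -5 -6; -6 4 3; 2 -2 -7]) = 310
  + (1) · M_13   where M_13 = det([-7 3 -6; -6 2 3; 2 5 -7]) = 299
  − (2) · M_14   where M_14 = det([-7 3 -5; -6 2 4; 2 5 -2]) = 326
det = (+1)·(1)·(-67) + (-1)·(-7)·(310) + (+1)·(1)·(299) + (-1)·(2)·(326) = 1750

The determinant is 1750.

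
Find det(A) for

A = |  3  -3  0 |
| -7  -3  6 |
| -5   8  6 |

Expand along column 3:
  − 6 · |3 -3; -5 8| = −6·(24 − 15) = -54
  + 6 · |3 -3; -7 -3| = 6·(-9 − 21) = -180
Sum: (-54) + (-180) = -234

The determinant is -234.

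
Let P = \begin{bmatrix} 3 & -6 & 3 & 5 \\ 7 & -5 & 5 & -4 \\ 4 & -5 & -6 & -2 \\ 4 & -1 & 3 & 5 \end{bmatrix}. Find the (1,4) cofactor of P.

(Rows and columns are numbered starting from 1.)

-113

Delete row 1 and column 4; the remaining 3×3 submatrix is [7 -5 5; 4 -5 -6; 4 -1 3].
Its determinant is 113.
The cofactor carries sign (−1)^(1+4) = −1, so C_{1,4} = −(113) = -113.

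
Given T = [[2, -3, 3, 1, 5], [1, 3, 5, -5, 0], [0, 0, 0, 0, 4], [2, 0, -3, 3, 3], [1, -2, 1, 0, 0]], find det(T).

|T| = 356

Expand along row 3 (it has 4 zeros):
  + (4) · M_35   where M_35 = det([2 -3 3 1; 1 3 5 -5; 2 0 -3 3; 1 -2 1 0]) = 89
det = (+1)·(4)·(89) = 356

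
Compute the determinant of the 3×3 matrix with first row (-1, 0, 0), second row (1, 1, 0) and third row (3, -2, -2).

The determinant is 2.

The matrix is lower triangular, so the determinant is the product of the diagonal entries:
det = (-1) · (1) · (-2) = 2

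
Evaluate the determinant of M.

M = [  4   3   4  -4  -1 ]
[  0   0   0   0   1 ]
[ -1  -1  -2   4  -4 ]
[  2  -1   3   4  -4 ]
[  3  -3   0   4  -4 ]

Expand along row 2 (it has 4 zeros):
  − (1) · M_25   where M_25 = det([4 3 4 -4; -1 -1 -2 4; 2 -1 3 4; 3 -3 0 4]) = 184
det = (-1)·(1)·(184) = -184

det(M) = -184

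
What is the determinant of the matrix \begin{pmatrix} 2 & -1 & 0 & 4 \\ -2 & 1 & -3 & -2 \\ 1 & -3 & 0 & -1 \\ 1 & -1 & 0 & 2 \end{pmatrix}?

Expand along column 3 (it has 3 zeros):
  − (-3) · M_23   where M_23 = det([2 -1 4; 1 -3 -1; 1 -1 2]) = -3
det = (-1)·(-3)·(-3) = -9

-9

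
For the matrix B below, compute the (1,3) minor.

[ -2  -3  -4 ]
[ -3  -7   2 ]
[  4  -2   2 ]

34

Delete row 1 and column 3; the remaining 2×2 submatrix is [-3 -7; 4 -2].
Its determinant is (-3)·(-2) − (-7)·4 = 34.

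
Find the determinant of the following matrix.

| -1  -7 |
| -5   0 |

det = (-1)·0 − (-7)·(-5) = 0 − 35 = -35

-35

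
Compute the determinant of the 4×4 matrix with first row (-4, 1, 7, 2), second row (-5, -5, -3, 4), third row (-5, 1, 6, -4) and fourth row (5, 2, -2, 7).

Expand along row 1:
  + (-4) · M_11   where M_11 = det([-5 -3 4; 1 6 -4; 2 -2 7]) = -181
  − (1) · M_12   where M_12 = det([-5 -3 4; -5 6 -4; 5 -2 7]) = -295
  + (7) · M_13   where M_13 = det([-5 -5 4; -5 1 -4; 5 2 7]) = -210
  − (2) · M_14   where M_14 = det([-5 -5 -3; -5 1 6; 5 2 -2]) = 15
det = (+1)·(-4)·(-181) + (-1)·(1)·(-295) + (+1)·(7)·(-210) + (-1)·(2)·(15) = -481

-481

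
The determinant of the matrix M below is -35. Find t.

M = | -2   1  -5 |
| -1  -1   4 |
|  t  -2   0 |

Expanding along the row containing t, det(M) is linear in t: det(M) = (-1)·t + (-26).
Set (-1)·t + (-26) = -35  ⇒  (-1)·t = -9  ⇒  t = 9.

t = 9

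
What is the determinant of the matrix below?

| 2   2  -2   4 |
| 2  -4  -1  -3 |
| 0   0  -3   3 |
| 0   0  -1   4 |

The matrix is block upper-triangular with a 2×2 block and a 2×2 block on the diagonal, so its determinant equals the product of the determinants of the diagonal blocks.
det of the 2×2 block = -12
det of the 2×2 block = -9
det = (-12)·(-9) = 108

The determinant is 108.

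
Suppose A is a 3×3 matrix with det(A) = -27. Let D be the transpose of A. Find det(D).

det(Aᵀ) = det(A).
det(D) = (1)·(-27) = -27

The determinant is -27.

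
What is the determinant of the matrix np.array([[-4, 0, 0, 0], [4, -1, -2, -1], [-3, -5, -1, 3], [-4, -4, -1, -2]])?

-152

Expand along row 1 (it has 3 zeros):
  + (-4) · M_11   where M_11 = det([-1 -2 -1; -5 -1 3; -4 -1 -2]) = 38
det = (+1)·(-4)·(38) = -152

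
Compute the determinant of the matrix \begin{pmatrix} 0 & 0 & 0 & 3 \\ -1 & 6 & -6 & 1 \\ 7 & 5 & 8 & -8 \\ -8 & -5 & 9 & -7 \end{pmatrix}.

The determinant is 2631.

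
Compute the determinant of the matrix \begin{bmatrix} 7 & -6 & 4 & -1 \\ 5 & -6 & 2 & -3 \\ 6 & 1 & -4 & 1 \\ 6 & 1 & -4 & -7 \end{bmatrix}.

-1008

Expand along row 1:
  + (7) · M_11   where M_11 = det([-6 2 -3; 1 -4 1; 1 -4 -7]) = -176
  − (-6) · M_12   where M_12 = det([5 2 -3; 6 -4 1; 6 -4 -7]) = 256
  + (4) · M_13   where M_13 = det([5 -6 -3; 6 1 1; 6 1 -7]) = -328
  − (-1) · M_14   where M_14 = det([5 -6 2; 6 1 -4; 6 1 -4]) = 0
det = (+1)·(7)·(-176) + (-1)·(-6)·(256) + (+1)·(4)·(-328) + (-1)·(-1)·(0) = -1008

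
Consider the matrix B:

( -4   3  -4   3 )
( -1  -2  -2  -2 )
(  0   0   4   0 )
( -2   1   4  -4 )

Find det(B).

Expand along row 3 (it has 3 zeros):
  + (4) · M_33   where M_33 = det([-4 3 3; -1 -2 -2; -2 1 -4]) = -55
det = (+1)·(4)·(-55) = -220

The determinant is -220.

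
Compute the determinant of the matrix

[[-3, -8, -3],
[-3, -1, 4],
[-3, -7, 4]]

The determinant is -126.

Expand along column 1:
  + (-3) · |-1 4; -7 4| = (-3)·(-4 − (-28)) = -72
  − (-3) · |-8 -3; -7 4| = −(-3)·(-32 − 21) = -159
  + (-3) · |-8 -3; -1 4| = (-3)·(-32 − 3) = 105
Sum: (-72) + (-159) + (105) = -126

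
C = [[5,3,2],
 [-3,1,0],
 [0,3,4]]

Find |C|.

Expand along row 2:
  − (-3) · |3 2; 3 4| = −(-3)·(12 − 6) = 18
  + 1 · |5 2; 0 4| = 1·(20 − 0) = 20
Sum: (18) + (20) = 38

|C| = 38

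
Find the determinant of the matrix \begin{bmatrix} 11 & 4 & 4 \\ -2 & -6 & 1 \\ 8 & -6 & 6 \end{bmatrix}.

-10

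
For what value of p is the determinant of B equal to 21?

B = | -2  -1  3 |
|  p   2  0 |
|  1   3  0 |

Expanding along the column containing p, det(B) is linear in p: det(B) = (9)·p + (-6).
Set (9)·p + (-6) = 21  ⇒  (9)·p = 27  ⇒  p = 3.

3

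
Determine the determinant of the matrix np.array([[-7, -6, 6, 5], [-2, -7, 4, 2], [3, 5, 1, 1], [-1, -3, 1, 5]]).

The determinant is 792.

Expand along row 1:
  + (-7) · M_11   where M_11 = det([-7 4 2; 5 1 1; -3 1 5]) = -124
  − (-6) · M_12   where M_12 = det([-2 4 2; 3 1 1; -1 1 5]) = -64
  + (6) · M_13   where M_13 = det([-2 -7 2; 3 5 1; -1 -3 5]) = 48
  − (5) · M_14   where M_14 = det([-2 -7 4; 3 5 1; -1 -3 1]) = -4
det = (+1)·(-7)·(-124) + (-1)·(-6)·(-64) + (+1)·(6)·(48) + (-1)·(5)·(-4) = 792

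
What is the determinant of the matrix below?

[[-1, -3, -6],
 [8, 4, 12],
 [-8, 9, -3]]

Expand along row 1:
  + (-1) · |4 12; 9 -3| = (-1)·(-12 − 108) = 120
  − (-3) · |8 12; -8 -3| = −(-3)·(-24 − (-96)) = 216
  + (-6) · |8 4; -8 9| = (-6)·(72 − (-32)) = -624
Sum: (120) + (216) + (-624) = -288

-288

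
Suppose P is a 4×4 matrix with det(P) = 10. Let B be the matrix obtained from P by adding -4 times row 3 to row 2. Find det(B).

det(B) = 10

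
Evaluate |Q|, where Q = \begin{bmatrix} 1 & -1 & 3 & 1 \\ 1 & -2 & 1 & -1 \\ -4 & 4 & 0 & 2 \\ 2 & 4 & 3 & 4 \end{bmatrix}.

Expand along row 3 (it has 1 zero):
  + (-4) · M_31   where M_31 = det([-1 3 1; -2 1 -1; 4 3 4]) = -5
  − (4) · M_32   where M_32 = det([1 3 1; 1 1 -1; 2 3 4]) = -10
  − (2) · M_34   where M_34 = det([1 -1 3; 1 -2 1; 2 4 3]) = 15
det = (+1)·(-4)·(-5) + (-1)·(4)·(-10) + (-1)·(2)·(15) = 30

The determinant is 30.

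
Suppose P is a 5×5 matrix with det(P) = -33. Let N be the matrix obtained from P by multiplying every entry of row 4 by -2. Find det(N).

66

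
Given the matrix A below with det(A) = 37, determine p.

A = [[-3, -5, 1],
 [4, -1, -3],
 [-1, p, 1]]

-6

Expanding along the row containing p, det(A) is linear in p: det(A) = (-5)·p + (7).
Set (-5)·p + (7) = 37  ⇒  (-5)·p = 30  ⇒  p = -6.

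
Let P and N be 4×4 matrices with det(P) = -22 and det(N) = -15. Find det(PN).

det(PN) = det(P)·det(N) = (-22)·(-15) = 330

330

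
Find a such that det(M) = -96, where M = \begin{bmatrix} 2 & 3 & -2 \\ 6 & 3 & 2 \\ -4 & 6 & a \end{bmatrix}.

a = -4

Expanding along the column containing a, det(M) is linear in a: det(M) = (-12)·a + (-144).
Set (-12)·a + (-144) = -96  ⇒  (-12)·a = 48  ⇒  a = -4.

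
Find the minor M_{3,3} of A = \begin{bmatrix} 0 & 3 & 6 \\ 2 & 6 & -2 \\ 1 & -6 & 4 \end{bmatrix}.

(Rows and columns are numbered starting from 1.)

-6

Delete row 3 and column 3; the remaining 2×2 submatrix is [0 3; 2 6].
Its determinant is 0·6 − 3·2 = -6.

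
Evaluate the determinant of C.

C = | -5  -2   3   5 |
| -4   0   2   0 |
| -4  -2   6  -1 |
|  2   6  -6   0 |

Expand along row 2 (it has 2 zeros):
  − (-4) · M_21   where M_21 = det([-2 3 5; -2 6 -1; 6 -6 0]) = -126
  − (2) · M_23   where M_23 = det([-5 -2 5; -4 -2 -1; 2 6 0]) = -126
det = (-1)·(-4)·(-126) + (-1)·(2)·(-126) = -252

det(C) = -252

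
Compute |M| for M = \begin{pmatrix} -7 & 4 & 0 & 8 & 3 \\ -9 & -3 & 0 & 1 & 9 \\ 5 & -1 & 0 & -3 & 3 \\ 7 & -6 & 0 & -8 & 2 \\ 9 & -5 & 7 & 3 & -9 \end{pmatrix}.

det(M) = -4858

Expand along column 3 (it has 4 zeros):
  + (7) · M_53   where M_53 = det([-7 4 8 3; -9 -3 1 9; 5 -1 -3 3; 7 -6 -8 2]) = -694
det = (+1)·(7)·(-694) = -4858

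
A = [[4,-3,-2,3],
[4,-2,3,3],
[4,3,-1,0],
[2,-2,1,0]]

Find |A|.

Expand along column 4 (it has 2 zeros):
  − (3) · M_14   where M_14 = det([4 -2 3; 4 3 -1; 2 -2 1]) = -26
  + (3) · M_24   where M_24 = det([4 -3 -2; 4 3 -1; 2 -2 1]) = 50
det = (-1)·(3)·(-26) + (+1)·(3)·(50) = 228

The determinant is 228.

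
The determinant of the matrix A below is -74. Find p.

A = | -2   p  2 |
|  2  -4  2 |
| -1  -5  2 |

Expanding along the column containing p, det(A) is linear in p: det(A) = (-6)·p + (-32).
Set (-6)·p + (-32) = -74  ⇒  (-6)·p = -42  ⇒  p = 7.

7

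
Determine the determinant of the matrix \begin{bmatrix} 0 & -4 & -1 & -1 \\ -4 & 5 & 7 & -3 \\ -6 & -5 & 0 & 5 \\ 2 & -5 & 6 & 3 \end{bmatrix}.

Expand along row 1 (it has 1 zero):
  − (-4) · M_12   where M_12 = det([-4 7 -3; -6 0 5; 2 6 3]) = 424
  + (-1) · M_13   where M_13 = det([-4 5 -3; -6 -5 5; 2 -5 3]) = -20
  − (-1) · M_14   where M_14 = det([-4 5 7; -6 -5 0; 2 -5 6]) = 580
det = (-1)·(-4)·(424) + (+1)·(-1)·(-20) + (-1)·(-1)·(580) = 2296

2296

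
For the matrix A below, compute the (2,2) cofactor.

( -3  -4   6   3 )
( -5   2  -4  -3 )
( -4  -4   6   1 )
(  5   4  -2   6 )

Delete row 2 and column 2; the remaining 3×3 submatrix is [-3 6 3; -4 6 1; 5 -2 6].
Its determinant is -6.
The cofactor carries sign (−1)^(2+2) = +1, so C_{2,2} = +(-6) = -6.

The cofactor is -6.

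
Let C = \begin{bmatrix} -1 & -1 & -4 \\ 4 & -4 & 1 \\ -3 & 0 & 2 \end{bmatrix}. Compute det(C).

Expand along row 3:
  + (-3) · |-1 -4; -4 1| = (-3)·(-1 − 16) = 51
  + 2 · |-1 -1; 4 -4| = 2·(4 − (-4)) = 16
Sum: (51) + (16) = 67

det(C) = 67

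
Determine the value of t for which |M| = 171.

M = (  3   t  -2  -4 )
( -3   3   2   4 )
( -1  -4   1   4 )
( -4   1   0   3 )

Expanding along the row containing t, det(M) is linear in t: det(M) = (19)·t + (57).
Set (19)·t + (57) = 171  ⇒  (19)·t = 114  ⇒  t = 6.

6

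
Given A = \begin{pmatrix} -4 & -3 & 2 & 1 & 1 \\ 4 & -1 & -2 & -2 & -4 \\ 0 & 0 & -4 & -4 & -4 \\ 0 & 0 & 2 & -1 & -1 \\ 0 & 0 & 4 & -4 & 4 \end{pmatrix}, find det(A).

A is block upper-triangular with a 2×2 block and a 3×3 block on the diagonal, so its determinant equals the product of the determinants of the diagonal blocks.
det of the 2×2 block = 16
det of the 3×3 block = 96
det = (16)·(96) = 1536

det(A) = 1536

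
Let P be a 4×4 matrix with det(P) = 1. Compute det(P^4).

det(P^4) = (det P)^4 = (1)^4 = 1

1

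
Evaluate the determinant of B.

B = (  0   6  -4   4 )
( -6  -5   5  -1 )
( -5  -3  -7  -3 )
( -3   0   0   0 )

Expand along row 4 (it has 3 zeros):
  − (-3) · M_41   where M_41 = det([6 -4 4; -5 5 -1; -3 -7 -3]) = 116
det = (-1)·(-3)·(116) = 348

The determinant is 348.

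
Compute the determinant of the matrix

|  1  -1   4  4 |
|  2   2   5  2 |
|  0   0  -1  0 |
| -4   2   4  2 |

-60

Expand along row 3 (it has 3 zeros):
  + (-1) · M_33   where M_33 = det([1 -1 4; 2 2 2; -4 2 2]) = 60
det = (+1)·(-1)·(60) = -60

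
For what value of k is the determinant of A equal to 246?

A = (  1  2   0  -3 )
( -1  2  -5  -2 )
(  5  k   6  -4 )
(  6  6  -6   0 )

Expanding along the column containing k, det(A) is linear in k: det(A) = (120)·k + (-354).
Set (120)·k + (-354) = 246  ⇒  (120)·k = 600  ⇒  k = 5.

5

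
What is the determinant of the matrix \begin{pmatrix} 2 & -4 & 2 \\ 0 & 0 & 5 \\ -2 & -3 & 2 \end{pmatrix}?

The determinant is 70.

Expand along row 2:
  − 5 · |2 -4; -2 -3| = −5·(-6 − 8) = 70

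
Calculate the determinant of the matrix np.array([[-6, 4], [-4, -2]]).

28

det = (-6)·(-2) − 4·(-4) = 12 − (-16) = 28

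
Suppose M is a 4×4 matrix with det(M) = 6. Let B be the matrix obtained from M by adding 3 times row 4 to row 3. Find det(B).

6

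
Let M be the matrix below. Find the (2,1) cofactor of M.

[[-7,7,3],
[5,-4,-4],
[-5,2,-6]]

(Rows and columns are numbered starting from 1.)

Delete row 2 and column 1; the remaining 2×2 submatrix is [7 3; 2 -6].
Its determinant is 7·(-6) − 3·2 = -48.
The cofactor carries sign (−1)^(2+1) = −1, so C_{2,1} = −(-48) = 48.

48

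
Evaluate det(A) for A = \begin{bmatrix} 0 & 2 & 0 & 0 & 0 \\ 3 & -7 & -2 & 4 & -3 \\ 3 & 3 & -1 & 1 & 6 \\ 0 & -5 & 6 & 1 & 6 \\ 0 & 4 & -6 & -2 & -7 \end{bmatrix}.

|A| = 402

Expand along row 1 (it has 4 zeros):
  − (2) · M_12   where M_12 = det([3 -2 4 -3; 3 -1 1 6; 0 6 1 6; 0 -6 -2 -7]) = -201
det = (-1)·(2)·(-201) = 402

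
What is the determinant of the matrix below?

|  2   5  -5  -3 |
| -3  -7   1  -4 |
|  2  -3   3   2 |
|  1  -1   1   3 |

The determinant is -222.

Expand along row 1:
  + (2) · M_11   where M_11 = det([-7 1 -4; -3 3 2; -1 1 3]) = -42
  − (5) · M_12   where M_12 = det([-3 1 -4; 2 3 2; 1 1 3]) = -21
  + (-5) · M_13   where M_13 = det([-3 -7 -4; 2 -3 2; 1 -1 3]) = 45
  − (-3) · M_14   where M_14 = det([-3 -7 1; 2 -3 3; 1 -1 1]) = -6
det = (+1)·(2)·(-42) + (-1)·(5)·(-21) + (+1)·(-5)·(45) + (-1)·(-3)·(-6) = -222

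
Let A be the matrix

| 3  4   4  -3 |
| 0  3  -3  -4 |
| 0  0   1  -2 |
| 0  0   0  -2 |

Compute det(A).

det(A) = -18

A is upper triangular, so det(A) is the product of the diagonal entries:
det = (3) · (3) · (1) · (-2) = -18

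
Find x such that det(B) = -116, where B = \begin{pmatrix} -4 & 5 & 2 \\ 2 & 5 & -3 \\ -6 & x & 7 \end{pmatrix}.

7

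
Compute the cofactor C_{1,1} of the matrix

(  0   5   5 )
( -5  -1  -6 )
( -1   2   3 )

9

Delete row 1 and column 1; the remaining 2×2 submatrix is [-1 -6; 2 3].
Its determinant is (-1)·3 − (-6)·2 = 9.
The cofactor carries sign (−1)^(1+1) = +1, so C_{1,1} = +(9) = 9.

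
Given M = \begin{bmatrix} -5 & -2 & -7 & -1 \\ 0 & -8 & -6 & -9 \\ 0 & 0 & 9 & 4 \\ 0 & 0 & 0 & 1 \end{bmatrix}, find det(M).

360

M is upper triangular, so det(M) is the product of the diagonal entries:
det = (-5) · (-8) · (9) · (1) = 360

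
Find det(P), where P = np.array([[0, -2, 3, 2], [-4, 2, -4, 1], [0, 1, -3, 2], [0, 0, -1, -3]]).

|P| = -60

Expand along column 1 (it has 3 zeros):
  − (-4) · M_21   where M_21 = det([-2 3 2; 1 -3 2; 0 -1 -3]) = -15
det = (-1)·(-4)·(-15) = -60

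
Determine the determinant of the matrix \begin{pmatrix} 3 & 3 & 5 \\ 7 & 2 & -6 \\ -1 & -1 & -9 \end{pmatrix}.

110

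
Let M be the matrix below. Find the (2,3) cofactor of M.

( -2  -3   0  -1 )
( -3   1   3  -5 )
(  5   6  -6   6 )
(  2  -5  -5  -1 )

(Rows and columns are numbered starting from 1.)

The cofactor is 62.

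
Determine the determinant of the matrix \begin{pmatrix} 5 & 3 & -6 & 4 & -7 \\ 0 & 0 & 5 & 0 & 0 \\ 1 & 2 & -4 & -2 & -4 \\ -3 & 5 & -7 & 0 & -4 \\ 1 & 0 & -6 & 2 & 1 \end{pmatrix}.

The determinant is -720.

Expand along row 2 (it has 4 zeros):
  − (5) · M_23   where M_23 = det([5 3 4 -7; 1 2 -2 -4; -3 5 0 -4; 1 0 2 1]) = 144
det = (-1)·(5)·(144) = -720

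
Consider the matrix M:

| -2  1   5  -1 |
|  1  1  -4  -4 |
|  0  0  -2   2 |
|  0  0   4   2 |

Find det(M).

36

M is block upper-triangular with a 2×2 block and a 2×2 block on the diagonal, so its determinant equals the product of the determinants of the diagonal blocks.
det of the 2×2 block = -3
det of the 2×2 block = -12
det = (-3)·(-12) = 36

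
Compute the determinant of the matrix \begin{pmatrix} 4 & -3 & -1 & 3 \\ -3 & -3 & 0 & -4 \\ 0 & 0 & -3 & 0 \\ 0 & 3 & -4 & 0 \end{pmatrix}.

-63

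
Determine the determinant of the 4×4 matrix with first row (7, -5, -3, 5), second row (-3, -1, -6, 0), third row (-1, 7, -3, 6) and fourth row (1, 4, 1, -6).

Expand along row 2 (it has 1 zero):
  − (-3) · M_21   where M_21 = det([-5 -3 5; 7 -3 6; 4 1 -6]) = -163
  + (-1) · M_22   where M_22 = det([7 -3 5; -1 -3 6; 1 1 -6]) = 94
  − (-6) · M_23   where M_23 = det([7 -5 5; -1 7 6; 1 4 -6]) = -517
det = (-1)·(-3)·(-163) + (+1)·(-1)·(94) + (-1)·(-6)·(-517) = -3685

-3685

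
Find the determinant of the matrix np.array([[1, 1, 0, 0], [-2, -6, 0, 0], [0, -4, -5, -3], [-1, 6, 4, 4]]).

32

The matrix is block lower-triangular with a 2×2 block and a 2×2 block on the diagonal, so its determinant equals the product of the determinants of the diagonal blocks.
det of the 2×2 block = -4
det of the 2×2 block = -8
det = (-4)·(-8) = 32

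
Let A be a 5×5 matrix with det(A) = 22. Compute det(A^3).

det(A^3) = (det A)^3 = (22)^3 = 10648

10648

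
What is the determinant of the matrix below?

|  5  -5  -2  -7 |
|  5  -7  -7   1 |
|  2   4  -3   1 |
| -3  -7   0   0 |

Expand along row 4 (it has 2 zeros):
  − (-3) · M_41   where M_41 = det([-5 -2 -7; -7 -7 1; 4 -3 1]) = -345
  + (-7) · M_42   where M_42 = det([5 -2 -7; 5 -7 1; 2 -3 1]) = -7
det = (-1)·(-3)·(-345) + (+1)·(-7)·(-7) = -986

-986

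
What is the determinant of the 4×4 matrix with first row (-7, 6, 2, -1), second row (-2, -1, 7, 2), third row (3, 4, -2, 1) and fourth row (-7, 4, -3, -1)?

Expand along row 1:
  + (-7) · M_11   where M_11 = det([-1 7 2; 4 -2 1; 4 -3 -1]) = 43
  − (6) · M_12   where M_12 = det([-2 7 2; 3 -2 1; -7 -3 -1]) = -84
  + (2) · M_13   where M_13 = det([-2 -1 2; 3 4 1; -7 4 -1]) = 100
  − (-1) · M_14   where M_14 = det([-2 -1 7; 3 4 -2; -7 4 -3]) = 265
det = (+1)·(-7)·(43) + (-1)·(6)·(-84) + (+1)·(2)·(100) + (-1)·(-1)·(265) = 668

668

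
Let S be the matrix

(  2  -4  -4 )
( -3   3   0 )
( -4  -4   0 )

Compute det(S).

-96

Expand along column 3:
  + (-4) · |-3 3; -4 -4| = (-4)·(12 − (-12)) = -96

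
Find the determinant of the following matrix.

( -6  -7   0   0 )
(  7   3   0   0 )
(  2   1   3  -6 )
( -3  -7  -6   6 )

The matrix is block lower-triangular with a 2×2 block and a 2×2 block on the diagonal, so its determinant equals the product of the determinants of the diagonal blocks.
det of the 2×2 block = 31
det of the 2×2 block = -18
det = (31)·(-18) = -558

-558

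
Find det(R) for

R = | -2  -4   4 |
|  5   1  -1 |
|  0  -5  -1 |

|R| = -108

Expand along row 3:
  − (-5) · |-2 4; 5 -1| = −(-5)·(2 − 20) = -90
  + (-1) · |-2 -4; 5 1| = (-1)·(-2 − (-20)) = -18
Sum: (-90) + (-18) = -108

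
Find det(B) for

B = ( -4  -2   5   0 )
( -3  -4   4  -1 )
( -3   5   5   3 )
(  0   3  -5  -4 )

The determinant is -80.

Expand along row 1 (it has 1 zero):
  + (-4) · M_11   where M_11 = det([-4 4 -1; 5 5 3; 3 -5 -4]) = 176
  − (-2) · M_12   where M_12 = det([-3 4 -1; -3 5 3; 0 -5 -4]) = -48
  + (5) · M_13   where M_13 = det([-3 -4 -1; -3 5 3; 0 3 -4]) = 144
det = (+1)·(-4)·(176) + (-1)·(-2)·(-48) + (+1)·(5)·(144) = -80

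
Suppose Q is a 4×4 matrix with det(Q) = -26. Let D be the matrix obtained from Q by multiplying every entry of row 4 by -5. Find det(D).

det(D) = 130

Scaling one row by -5 multiplies the determinant by -5.
det(D) = (-5)·(-26) = 130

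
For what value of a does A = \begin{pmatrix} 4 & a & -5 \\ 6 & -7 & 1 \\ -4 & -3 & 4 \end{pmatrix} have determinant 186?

Expanding along the column containing a, det(A) is linear in a: det(A) = (-28)·a + (130).
Set (-28)·a + (130) = 186  ⇒  (-28)·a = 56  ⇒  a = -2.

-2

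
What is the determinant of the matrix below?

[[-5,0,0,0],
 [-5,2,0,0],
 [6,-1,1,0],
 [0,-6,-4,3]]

-30

The matrix is lower triangular, so the determinant is the product of the diagonal entries:
det = (-5) · (2) · (1) · (3) = -30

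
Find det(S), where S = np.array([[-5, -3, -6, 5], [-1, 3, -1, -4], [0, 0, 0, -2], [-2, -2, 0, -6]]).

|S| = -88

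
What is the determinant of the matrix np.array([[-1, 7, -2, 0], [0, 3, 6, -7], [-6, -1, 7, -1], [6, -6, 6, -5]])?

Expand along row 1 (it has 1 zero):
  + (-1) · M_11   where M_11 = det([3 6 -7; -1 7 -1; -6 6 -5]) = -333
  − (7) · M_12   where M_12 = det([0 6 -7; -6 7 -1; 6 6 -5]) = 330
  + (-2) · M_13   where M_13 = det([0 3 -7; -6 -1 -1; 6 -6 -5]) = -402
det = (+1)·(-1)·(-333) + (-1)·(7)·(330) + (+1)·(-2)·(-402) = -1173

-1173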